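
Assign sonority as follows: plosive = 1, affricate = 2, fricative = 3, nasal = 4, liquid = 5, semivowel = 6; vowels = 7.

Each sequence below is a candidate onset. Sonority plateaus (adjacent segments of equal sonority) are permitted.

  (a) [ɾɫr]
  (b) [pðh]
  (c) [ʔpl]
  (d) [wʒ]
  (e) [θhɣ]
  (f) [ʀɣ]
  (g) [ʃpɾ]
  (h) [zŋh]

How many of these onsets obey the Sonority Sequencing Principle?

4

(a) sonority 5-5-5: well-formed.
(b) sonority 1-3-3: well-formed.
(c) sonority 1-1-5: well-formed.
(d) sonority 6-3: ill-formed.
(e) sonority 3-3-3: well-formed.
(f) sonority 5-3: ill-formed.
(g) sonority 3-1-5: ill-formed.
(h) sonority 3-4-3: ill-formed.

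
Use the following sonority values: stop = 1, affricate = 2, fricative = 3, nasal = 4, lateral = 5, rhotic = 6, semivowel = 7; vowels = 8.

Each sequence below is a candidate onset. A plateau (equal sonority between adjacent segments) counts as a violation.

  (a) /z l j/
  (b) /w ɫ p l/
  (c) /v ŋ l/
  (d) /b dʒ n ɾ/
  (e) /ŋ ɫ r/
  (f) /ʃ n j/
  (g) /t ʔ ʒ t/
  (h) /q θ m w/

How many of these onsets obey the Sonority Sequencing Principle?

6

(a) 3-5-7 → obeys
(b) 7-5-1-5 → violates
(c) 3-4-5 → obeys
(d) 1-2-4-6 → obeys
(e) 4-5-6 → obeys
(f) 3-4-7 → obeys
(g) 1-1-3-1 → violates
(h) 1-3-4-7 → obeys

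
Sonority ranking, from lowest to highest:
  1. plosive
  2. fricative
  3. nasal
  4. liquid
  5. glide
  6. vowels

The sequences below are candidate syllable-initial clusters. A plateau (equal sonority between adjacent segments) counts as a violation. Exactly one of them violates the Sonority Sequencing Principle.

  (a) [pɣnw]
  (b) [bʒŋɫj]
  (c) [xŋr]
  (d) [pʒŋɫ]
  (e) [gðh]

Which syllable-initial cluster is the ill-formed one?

e

(a) sonority 1-2-3-5: well-formed.
(b) sonority 1-2-3-4-5: well-formed.
(c) sonority 2-3-4: well-formed.
(d) sonority 1-2-3-4: well-formed.
(e) sonority 1-2-2: ill-formed.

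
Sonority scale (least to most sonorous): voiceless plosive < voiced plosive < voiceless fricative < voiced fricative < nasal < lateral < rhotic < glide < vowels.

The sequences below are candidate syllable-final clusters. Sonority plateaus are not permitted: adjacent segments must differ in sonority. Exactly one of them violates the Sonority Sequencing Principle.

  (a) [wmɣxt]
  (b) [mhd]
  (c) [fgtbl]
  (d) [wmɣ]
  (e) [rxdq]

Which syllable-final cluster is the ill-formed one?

(a) 8-5-4-3-1 → obeys
(b) 5-3-2 → obeys
(c) 3-2-1-2-6 → violates
(d) 8-5-4 → obeys
(e) 7-3-2-1 → obeys

c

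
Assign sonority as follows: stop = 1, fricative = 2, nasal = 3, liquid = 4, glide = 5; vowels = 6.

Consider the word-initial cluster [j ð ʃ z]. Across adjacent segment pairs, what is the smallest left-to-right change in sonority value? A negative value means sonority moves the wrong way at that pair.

-3

/j/: glide = 5.
/ð/: fricative = 2.
/ʃ/: fricative = 2.
/z/: fricative = 2.
/j/→/ð/: change -3.
/ð/→/ʃ/: change +0.
/ʃ/→/z/: change +0.
Minimum = -3.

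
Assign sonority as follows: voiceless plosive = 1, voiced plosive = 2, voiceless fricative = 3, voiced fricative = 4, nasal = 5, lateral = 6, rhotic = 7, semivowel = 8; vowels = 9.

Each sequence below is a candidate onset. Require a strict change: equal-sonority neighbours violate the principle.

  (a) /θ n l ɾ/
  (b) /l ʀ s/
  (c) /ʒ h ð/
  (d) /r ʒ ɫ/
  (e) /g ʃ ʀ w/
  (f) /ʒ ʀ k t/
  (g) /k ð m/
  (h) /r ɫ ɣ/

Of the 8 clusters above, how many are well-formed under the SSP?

(a) 3-5-6-7 → obeys
(b) 6-7-3 → violates
(c) 4-3-4 → violates
(d) 7-4-6 → violates
(e) 2-3-7-8 → obeys
(f) 4-7-1-1 → violates
(g) 1-4-5 → obeys
(h) 7-6-4 → violates

3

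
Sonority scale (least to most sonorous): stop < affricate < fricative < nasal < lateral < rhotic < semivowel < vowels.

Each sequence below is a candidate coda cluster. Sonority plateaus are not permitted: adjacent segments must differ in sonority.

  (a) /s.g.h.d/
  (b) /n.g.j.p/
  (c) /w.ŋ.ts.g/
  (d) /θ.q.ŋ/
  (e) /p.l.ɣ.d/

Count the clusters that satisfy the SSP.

(a) 3-1-3-1 → violates
(b) 4-1-7-1 → violates
(c) 7-4-2-1 → obeys
(d) 3-1-4 → violates
(e) 1-5-3-1 → violates

1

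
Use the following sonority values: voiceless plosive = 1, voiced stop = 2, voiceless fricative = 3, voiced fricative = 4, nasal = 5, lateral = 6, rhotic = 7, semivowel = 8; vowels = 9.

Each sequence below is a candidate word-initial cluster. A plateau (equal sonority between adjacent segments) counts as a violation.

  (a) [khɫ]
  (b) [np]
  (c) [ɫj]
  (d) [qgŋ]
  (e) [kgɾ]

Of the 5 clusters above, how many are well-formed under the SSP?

(a) 1-3-6 → obeys
(b) 5-1 → violates
(c) 6-8 → obeys
(d) 1-2-5 → obeys
(e) 1-2-7 → obeys

4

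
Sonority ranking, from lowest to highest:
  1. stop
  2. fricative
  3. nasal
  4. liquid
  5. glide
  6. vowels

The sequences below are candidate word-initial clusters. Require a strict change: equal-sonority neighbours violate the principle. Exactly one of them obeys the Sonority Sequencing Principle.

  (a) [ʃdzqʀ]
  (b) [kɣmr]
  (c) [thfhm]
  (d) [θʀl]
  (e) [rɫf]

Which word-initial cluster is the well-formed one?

(a) sonority 2-1-2-1-4: ill-formed.
(b) sonority 1-2-3-4: well-formed.
(c) sonority 1-2-2-2-3: ill-formed.
(d) sonority 2-4-4: ill-formed.
(e) sonority 4-4-2: ill-formed.

b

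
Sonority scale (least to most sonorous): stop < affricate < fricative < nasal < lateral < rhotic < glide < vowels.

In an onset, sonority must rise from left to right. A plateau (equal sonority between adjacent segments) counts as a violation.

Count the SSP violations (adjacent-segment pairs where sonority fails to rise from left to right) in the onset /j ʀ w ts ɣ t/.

3

/j/ is a glide (sonority 7).
/ʀ/ is a rhotic (sonority 6).
/w/ is a glide (sonority 7).
/ts/ is an affricate (sonority 2).
/ɣ/ is a fricative (sonority 3).
/t/ is a stop (sonority 1).
/j/→/ʀ/: 7→6 (does not rise) — violation.
/ʀ/→/w/: 6→7 (rises) — ok.
/w/→/ts/: 7→2 (does not rise) — violation.
/ts/→/ɣ/: 2→3 (rises) — ok.
/ɣ/→/t/: 3→1 (does not rise) — violation.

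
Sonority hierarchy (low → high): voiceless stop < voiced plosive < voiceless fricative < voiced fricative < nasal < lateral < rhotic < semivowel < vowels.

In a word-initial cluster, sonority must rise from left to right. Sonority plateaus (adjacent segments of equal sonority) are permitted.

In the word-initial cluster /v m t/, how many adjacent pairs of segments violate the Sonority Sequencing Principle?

/v/ is a voiced fricative (sonority 4).
/m/ is a nasal (sonority 5).
/t/ is a voiceless stop (sonority 1).
/v/→/m/: 4→5 (rises) — ok.
/m/→/t/: 5→1 (does not rise) — violation.

1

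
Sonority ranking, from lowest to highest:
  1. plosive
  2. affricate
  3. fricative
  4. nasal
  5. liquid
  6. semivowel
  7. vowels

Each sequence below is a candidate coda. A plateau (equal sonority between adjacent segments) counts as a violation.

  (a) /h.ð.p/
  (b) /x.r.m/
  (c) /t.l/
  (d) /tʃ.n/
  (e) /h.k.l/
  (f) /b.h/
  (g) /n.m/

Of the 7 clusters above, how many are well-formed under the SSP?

0

(a) /h.ð.p/: profile 3-3-1 — violates.
(b) /x.r.m/: profile 3-5-4 — violates.
(c) /t.l/: profile 1-5 — violates.
(d) /tʃ.n/: profile 2-4 — violates.
(e) /h.k.l/: profile 3-1-5 — violates.
(f) /b.h/: profile 1-3 — violates.
(g) /n.m/: profile 4-4 — violates.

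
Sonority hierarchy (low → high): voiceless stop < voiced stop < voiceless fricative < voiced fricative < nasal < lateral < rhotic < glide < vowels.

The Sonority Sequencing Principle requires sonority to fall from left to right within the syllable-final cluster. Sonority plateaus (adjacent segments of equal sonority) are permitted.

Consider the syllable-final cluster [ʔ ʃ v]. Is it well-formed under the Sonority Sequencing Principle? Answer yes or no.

no

/ʔ/ — voiceless stop, sonority 1.
/ʃ/ — voiceless fricative, sonority 3.
/v/ — voiced fricative, sonority 4.
The profile is 1-3-4. Between /ʔ/ (1) and /ʃ/ (3) sonority does not fall, so the cluster violates the SSP.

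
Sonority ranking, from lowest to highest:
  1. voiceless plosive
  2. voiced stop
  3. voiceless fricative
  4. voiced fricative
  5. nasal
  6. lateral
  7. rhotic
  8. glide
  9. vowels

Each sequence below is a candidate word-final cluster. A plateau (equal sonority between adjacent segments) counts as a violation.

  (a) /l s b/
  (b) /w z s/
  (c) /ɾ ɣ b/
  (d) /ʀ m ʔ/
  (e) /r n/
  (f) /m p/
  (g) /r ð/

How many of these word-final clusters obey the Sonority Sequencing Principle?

(a) sonority 6-3-2: well-formed.
(b) sonority 8-4-3: well-formed.
(c) sonority 7-4-2: well-formed.
(d) sonority 7-5-1: well-formed.
(e) sonority 7-5: well-formed.
(f) sonority 5-1: well-formed.
(g) sonority 7-4: well-formed.

7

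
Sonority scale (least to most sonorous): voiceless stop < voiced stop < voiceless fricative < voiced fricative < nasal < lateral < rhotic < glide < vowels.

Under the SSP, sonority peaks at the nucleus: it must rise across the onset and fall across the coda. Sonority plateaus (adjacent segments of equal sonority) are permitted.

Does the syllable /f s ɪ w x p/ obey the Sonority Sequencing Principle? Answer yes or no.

Onset: /f/ is a voiceless fricative (sonority 3), /s/ is a voiceless fricative (sonority 3); then the nucleus /ɪ/ (sonority 9).
Onset profile 3-3-9 — rises to the nucleus.
Coda: /w/ is a glide (sonority 8), /x/ is a voiceless fricative (sonority 3), /p/ is a voiceless stop (sonority 1).
Coda profile 9-8-3-1 — falls from the nucleus.

yes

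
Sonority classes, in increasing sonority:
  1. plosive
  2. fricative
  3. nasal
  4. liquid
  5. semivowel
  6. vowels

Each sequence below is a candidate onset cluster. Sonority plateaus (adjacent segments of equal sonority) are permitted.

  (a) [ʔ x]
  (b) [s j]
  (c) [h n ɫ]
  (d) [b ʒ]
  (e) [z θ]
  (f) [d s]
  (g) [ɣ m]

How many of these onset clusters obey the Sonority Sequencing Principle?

(a) sonority 1-2: well-formed.
(b) sonority 2-5: well-formed.
(c) sonority 2-3-4: well-formed.
(d) sonority 1-2: well-formed.
(e) sonority 2-2: well-formed.
(f) sonority 1-2: well-formed.
(g) sonority 2-3: well-formed.

7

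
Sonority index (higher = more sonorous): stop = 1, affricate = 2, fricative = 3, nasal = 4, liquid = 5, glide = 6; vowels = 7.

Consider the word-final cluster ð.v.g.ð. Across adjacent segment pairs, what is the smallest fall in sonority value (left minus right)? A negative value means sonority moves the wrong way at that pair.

/ð/ is a fricative (sonority 3).
/v/ is a fricative (sonority 3).
/g/ is a stop (sonority 1).
/ð/ is a fricative (sonority 3).
/ð/→/v/: change +0.
/v/→/g/: change +2.
/g/→/ð/: change -2.
Minimum = -2.

-2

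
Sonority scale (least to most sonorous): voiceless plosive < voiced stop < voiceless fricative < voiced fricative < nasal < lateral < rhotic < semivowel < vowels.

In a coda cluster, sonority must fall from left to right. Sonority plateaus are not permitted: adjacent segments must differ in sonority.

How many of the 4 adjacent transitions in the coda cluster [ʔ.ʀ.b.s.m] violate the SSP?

3

/ʔ/: voiceless plosive = 1.
/ʀ/: rhotic = 7.
/b/: voiced stop = 2.
/s/: voiceless fricative = 3.
/m/: nasal = 5.
/ʔ/→/ʀ/: 1→7 (does not fall) — violation.
/ʀ/→/b/: 7→2 (falls) — ok.
/b/→/s/: 2→3 (does not fall) — violation.
/s/→/m/: 3→5 (does not fall) — violation.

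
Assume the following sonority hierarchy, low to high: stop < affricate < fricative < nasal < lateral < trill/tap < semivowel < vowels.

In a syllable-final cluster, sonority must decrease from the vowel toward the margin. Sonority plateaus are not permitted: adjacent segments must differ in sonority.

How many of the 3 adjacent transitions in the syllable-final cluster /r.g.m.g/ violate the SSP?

1

/r/: trill/tap = 6.
/g/: stop = 1.
/m/: nasal = 4.
/g/: stop = 1.
/r/→/g/: 6→1 (falls) — ok.
/g/→/m/: 1→4 (does not fall) — violation.
/m/→/g/: 4→1 (falls) — ok.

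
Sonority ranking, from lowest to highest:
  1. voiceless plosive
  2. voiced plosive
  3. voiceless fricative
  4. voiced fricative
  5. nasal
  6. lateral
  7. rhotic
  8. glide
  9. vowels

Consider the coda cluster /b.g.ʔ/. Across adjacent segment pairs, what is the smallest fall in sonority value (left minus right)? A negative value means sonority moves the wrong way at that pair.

0

/b/ is a voiced plosive (sonority 2).
/g/ is a voiced plosive (sonority 2).
/ʔ/ is a voiceless plosive (sonority 1).
/b/→/g/: change +0.
/g/→/ʔ/: change +1.
Minimum = 0.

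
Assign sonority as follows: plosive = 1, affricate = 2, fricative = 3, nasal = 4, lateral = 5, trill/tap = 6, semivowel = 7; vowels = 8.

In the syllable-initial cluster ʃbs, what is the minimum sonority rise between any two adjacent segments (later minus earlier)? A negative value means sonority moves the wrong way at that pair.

-2

/ʃ/: fricative = 3.
/b/: plosive = 1.
/s/: fricative = 3.
/ʃ/→/b/: change -2.
/b/→/s/: change +2.
Minimum = -2.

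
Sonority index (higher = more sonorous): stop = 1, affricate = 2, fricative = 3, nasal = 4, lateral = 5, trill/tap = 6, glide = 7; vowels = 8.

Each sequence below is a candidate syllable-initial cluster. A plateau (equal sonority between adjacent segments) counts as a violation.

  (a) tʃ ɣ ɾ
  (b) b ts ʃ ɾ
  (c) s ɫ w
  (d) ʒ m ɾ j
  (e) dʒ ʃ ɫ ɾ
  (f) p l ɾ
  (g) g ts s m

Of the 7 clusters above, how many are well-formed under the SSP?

(a) sonority 2-3-6: well-formed.
(b) sonority 1-2-3-6: well-formed.
(c) sonority 3-5-7: well-formed.
(d) sonority 3-4-6-7: well-formed.
(e) sonority 2-3-5-6: well-formed.
(f) sonority 1-5-6: well-formed.
(g) sonority 1-2-3-4: well-formed.

7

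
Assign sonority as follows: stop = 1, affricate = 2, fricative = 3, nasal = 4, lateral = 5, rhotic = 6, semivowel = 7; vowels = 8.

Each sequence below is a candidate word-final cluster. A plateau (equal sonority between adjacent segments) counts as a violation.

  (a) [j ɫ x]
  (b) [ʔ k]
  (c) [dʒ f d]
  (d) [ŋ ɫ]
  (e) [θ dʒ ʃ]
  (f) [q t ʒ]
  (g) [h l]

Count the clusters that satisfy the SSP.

1

(a) 7-5-3 → obeys
(b) 1-1 → violates
(c) 2-3-1 → violates
(d) 4-5 → violates
(e) 3-2-3 → violates
(f) 1-1-3 → violates
(g) 3-5 → violates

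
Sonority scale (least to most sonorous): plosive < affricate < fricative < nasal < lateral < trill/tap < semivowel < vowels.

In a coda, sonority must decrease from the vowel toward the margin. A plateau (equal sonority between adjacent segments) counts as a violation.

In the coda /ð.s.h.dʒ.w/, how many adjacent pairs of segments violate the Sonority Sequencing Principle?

3

/ð/: fricative = 3.
/s/: fricative = 3.
/h/: fricative = 3.
/dʒ/: affricate = 2.
/w/: semivowel = 7.
/ð/→/s/: 3→3 (plateau) — violation.
/s/→/h/: 3→3 (plateau) — violation.
/h/→/dʒ/: 3→2 (falls) — ok.
/dʒ/→/w/: 2→7 (does not fall) — violation.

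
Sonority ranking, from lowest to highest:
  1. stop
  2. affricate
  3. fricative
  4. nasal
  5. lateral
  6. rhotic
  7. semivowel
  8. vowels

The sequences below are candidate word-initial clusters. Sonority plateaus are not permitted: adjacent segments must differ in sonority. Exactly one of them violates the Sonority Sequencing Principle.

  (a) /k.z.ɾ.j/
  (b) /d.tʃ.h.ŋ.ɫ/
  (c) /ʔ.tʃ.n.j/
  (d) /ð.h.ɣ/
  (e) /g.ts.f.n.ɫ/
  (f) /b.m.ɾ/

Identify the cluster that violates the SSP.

(a) sonority 1-3-6-7: well-formed.
(b) sonority 1-2-3-4-5: well-formed.
(c) sonority 1-2-4-7: well-formed.
(d) sonority 3-3-3: ill-formed.
(e) sonority 1-2-3-4-5: well-formed.
(f) sonority 1-4-6: well-formed.

d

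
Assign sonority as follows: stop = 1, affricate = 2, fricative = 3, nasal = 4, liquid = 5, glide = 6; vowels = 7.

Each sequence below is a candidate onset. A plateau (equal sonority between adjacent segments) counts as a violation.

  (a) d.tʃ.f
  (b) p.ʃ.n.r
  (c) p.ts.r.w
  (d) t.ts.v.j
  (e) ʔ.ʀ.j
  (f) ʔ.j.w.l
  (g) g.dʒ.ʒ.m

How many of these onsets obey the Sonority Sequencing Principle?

(a) 1-2-3 → obeys
(b) 1-3-4-5 → obeys
(c) 1-2-5-6 → obeys
(d) 1-2-3-6 → obeys
(e) 1-5-6 → obeys
(f) 1-6-6-5 → violates
(g) 1-2-3-4 → obeys

6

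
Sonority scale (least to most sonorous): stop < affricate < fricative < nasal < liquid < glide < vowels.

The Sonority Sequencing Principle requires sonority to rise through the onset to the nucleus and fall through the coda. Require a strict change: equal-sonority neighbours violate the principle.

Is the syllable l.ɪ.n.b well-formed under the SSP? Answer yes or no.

Onset: /l/ is a liquid (sonority 5); then the nucleus /ɪ/ (sonority 7).
Onset profile 5-7 — rises to the nucleus.
Coda: /n/ is a nasal (sonority 4), /b/ is a stop (sonority 1).
Coda profile 7-4-1 — falls from the nucleus.

yes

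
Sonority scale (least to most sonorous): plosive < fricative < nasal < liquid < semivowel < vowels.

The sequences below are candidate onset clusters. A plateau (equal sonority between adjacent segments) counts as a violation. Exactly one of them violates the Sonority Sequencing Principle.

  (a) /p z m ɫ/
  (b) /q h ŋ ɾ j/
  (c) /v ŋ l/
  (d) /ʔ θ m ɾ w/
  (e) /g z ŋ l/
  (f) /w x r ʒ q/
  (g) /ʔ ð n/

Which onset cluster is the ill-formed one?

f

(a) /p z m ɫ/: profile 1-2-3-4 — obeys.
(b) /q h ŋ ɾ j/: profile 1-2-3-4-5 — obeys.
(c) /v ŋ l/: profile 2-3-4 — obeys.
(d) /ʔ θ m ɾ w/: profile 1-2-3-4-5 — obeys.
(e) /g z ŋ l/: profile 1-2-3-4 — obeys.
(f) /w x r ʒ q/: profile 5-2-4-2-1 — violates.
(g) /ʔ ð n/: profile 1-2-3 — obeys.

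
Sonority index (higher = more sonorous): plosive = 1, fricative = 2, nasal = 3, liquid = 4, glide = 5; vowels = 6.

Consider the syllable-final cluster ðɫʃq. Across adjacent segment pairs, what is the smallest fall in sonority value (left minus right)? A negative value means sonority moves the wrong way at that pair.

-2

/ð/: fricative = 2.
/ɫ/: liquid = 4.
/ʃ/: fricative = 2.
/q/: plosive = 1.
/ð/→/ɫ/: change -2.
/ɫ/→/ʃ/: change +2.
/ʃ/→/q/: change +1.
Minimum = -2.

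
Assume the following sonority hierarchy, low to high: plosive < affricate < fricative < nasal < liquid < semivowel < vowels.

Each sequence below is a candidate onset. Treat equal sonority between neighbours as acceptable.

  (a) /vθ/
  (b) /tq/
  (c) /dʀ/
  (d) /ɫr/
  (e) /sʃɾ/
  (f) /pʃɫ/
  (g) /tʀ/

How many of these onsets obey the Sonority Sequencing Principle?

(a) 3-3 → obeys
(b) 1-1 → obeys
(c) 1-5 → obeys
(d) 5-5 → obeys
(e) 3-3-5 → obeys
(f) 1-3-5 → obeys
(g) 1-5 → obeys

7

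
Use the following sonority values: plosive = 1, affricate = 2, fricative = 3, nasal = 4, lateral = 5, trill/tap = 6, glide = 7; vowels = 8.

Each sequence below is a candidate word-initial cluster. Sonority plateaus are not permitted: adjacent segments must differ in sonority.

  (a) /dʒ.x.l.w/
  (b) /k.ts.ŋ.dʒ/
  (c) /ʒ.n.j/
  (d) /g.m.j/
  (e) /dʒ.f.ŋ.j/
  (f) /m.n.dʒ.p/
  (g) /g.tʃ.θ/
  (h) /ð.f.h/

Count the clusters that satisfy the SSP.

(a) 2-3-5-7 → obeys
(b) 1-2-4-2 → violates
(c) 3-4-7 → obeys
(d) 1-4-7 → obeys
(e) 2-3-4-7 → obeys
(f) 4-4-2-1 → violates
(g) 1-2-3 → obeys
(h) 3-3-3 → violates

5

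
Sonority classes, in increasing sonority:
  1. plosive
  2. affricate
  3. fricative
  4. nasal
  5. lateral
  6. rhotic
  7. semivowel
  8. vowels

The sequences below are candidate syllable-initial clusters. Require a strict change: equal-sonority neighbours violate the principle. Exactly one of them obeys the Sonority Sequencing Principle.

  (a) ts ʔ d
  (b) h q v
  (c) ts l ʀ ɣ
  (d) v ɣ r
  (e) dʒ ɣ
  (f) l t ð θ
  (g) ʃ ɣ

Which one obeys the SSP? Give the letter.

(a) ts ʔ d: profile 2-1-1 — violates.
(b) h q v: profile 3-1-3 — violates.
(c) ts l ʀ ɣ: profile 2-5-6-3 — violates.
(d) v ɣ r: profile 3-3-6 — violates.
(e) dʒ ɣ: profile 2-3 — obeys.
(f) l t ð θ: profile 5-1-3-3 — violates.
(g) ʃ ɣ: profile 3-3 — violates.

e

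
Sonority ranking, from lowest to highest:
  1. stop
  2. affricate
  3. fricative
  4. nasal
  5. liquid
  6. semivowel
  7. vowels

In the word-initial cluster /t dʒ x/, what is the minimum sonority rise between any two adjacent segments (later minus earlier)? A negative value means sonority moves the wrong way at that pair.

1

/t/: stop = 1.
/dʒ/: affricate = 2.
/x/: fricative = 3.
/t/→/dʒ/: change +1.
/dʒ/→/x/: change +1.
Minimum = 1.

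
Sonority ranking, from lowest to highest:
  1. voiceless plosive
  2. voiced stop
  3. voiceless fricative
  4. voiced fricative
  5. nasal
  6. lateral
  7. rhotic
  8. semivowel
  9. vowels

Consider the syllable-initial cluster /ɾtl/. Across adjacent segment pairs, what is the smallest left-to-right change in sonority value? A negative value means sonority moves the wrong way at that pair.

-6

/ɾ/: rhotic = 7.
/t/: voiceless plosive = 1.
/l/: lateral = 6.
/ɾ/→/t/: change -6.
/t/→/l/: change +5.
Minimum = -6.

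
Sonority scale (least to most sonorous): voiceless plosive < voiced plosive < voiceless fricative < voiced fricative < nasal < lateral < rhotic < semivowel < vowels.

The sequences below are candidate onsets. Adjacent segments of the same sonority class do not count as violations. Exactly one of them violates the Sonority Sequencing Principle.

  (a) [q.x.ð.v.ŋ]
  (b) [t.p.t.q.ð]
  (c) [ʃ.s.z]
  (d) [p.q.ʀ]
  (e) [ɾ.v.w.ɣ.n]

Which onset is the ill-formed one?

(a) [q.x.ð.v.ŋ]: profile 1-3-4-4-5 — obeys.
(b) [t.p.t.q.ð]: profile 1-1-1-1-4 — obeys.
(c) [ʃ.s.z]: profile 3-3-4 — obeys.
(d) [p.q.ʀ]: profile 1-1-7 — obeys.
(e) [ɾ.v.w.ɣ.n]: profile 7-4-8-4-5 — violates.

e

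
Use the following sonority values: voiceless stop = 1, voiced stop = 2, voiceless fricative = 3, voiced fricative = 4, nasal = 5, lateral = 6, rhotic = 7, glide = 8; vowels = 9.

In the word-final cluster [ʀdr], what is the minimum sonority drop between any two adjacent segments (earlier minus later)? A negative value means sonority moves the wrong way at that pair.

/ʀ/ is a rhotic (sonority 7).
/d/ is a voiced stop (sonority 2).
/r/ is a rhotic (sonority 7).
/ʀ/→/d/: change +5.
/d/→/r/: change -5.
Minimum = -5.

-5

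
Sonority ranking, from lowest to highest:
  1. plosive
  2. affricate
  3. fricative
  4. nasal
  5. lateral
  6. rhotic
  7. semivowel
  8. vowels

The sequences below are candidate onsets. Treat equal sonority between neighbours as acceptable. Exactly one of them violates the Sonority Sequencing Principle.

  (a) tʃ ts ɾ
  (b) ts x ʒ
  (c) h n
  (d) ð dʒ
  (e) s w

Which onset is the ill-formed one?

(a) 2-2-6 → obeys
(b) 2-3-3 → obeys
(c) 3-4 → obeys
(d) 3-2 → violates
(e) 3-7 → obeys

d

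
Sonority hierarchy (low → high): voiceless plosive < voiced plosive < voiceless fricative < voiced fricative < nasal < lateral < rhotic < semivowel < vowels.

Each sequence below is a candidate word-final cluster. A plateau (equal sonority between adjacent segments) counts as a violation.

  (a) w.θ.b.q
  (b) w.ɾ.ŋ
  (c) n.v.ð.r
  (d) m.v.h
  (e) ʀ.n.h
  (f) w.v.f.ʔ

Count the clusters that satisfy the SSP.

5

(a) sonority 8-3-2-1: well-formed.
(b) sonority 8-7-5: well-formed.
(c) sonority 5-4-4-7: ill-formed.
(d) sonority 5-4-3: well-formed.
(e) sonority 7-5-3: well-formed.
(f) sonority 8-4-3-1: well-formed.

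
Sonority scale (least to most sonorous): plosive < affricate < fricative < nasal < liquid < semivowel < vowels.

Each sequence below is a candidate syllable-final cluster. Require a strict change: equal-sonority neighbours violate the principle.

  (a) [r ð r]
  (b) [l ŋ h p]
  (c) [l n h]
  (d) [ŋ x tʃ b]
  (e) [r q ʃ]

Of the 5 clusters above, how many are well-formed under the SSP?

3

(a) sonority 5-3-5: ill-formed.
(b) sonority 5-4-3-1: well-formed.
(c) sonority 5-4-3: well-formed.
(d) sonority 4-3-2-1: well-formed.
(e) sonority 5-1-3: ill-formed.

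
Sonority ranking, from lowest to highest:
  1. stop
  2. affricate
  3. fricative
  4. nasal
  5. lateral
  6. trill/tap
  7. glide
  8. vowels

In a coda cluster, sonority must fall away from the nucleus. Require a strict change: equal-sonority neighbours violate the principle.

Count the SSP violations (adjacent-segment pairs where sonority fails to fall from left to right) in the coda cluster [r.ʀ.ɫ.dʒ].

1

/r/ is a trill/tap (sonority 6).
/ʀ/ is a trill/tap (sonority 6).
/ɫ/ is a lateral (sonority 5).
/dʒ/ is an affricate (sonority 2).
/r/→/ʀ/: 6→6 (plateau) — violation.
/ʀ/→/ɫ/: 6→5 (falls) — ok.
/ɫ/→/dʒ/: 5→2 (falls) — ok.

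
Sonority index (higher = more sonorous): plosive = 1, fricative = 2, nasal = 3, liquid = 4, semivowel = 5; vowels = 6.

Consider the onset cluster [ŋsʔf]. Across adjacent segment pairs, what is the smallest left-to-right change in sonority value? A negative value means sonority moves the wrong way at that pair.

/ŋ/ — nasal, sonority 3.
/s/ — fricative, sonority 2.
/ʔ/ — plosive, sonority 1.
/f/ — fricative, sonority 2.
/ŋ/→/s/: change -1.
/s/→/ʔ/: change -1.
/ʔ/→/f/: change +1.
Minimum = -1.

-1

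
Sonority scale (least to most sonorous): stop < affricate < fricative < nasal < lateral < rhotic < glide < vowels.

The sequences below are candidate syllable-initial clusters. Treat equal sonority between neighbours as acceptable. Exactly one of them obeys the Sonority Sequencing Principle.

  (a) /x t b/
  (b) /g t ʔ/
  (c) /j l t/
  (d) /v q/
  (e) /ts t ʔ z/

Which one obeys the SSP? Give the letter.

b

(a) /x t b/: profile 3-1-1 — violates.
(b) /g t ʔ/: profile 1-1-1 — obeys.
(c) /j l t/: profile 7-5-1 — violates.
(d) /v q/: profile 3-1 — violates.
(e) /ts t ʔ z/: profile 2-1-1-3 — violates.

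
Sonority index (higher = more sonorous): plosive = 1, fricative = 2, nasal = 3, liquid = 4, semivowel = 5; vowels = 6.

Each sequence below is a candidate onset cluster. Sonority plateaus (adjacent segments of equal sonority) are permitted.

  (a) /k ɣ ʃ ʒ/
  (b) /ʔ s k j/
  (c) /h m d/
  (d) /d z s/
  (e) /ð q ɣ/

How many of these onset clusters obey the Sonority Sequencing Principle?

(a) /k ɣ ʃ ʒ/: profile 1-2-2-2 — obeys.
(b) /ʔ s k j/: profile 1-2-1-5 — violates.
(c) /h m d/: profile 2-3-1 — violates.
(d) /d z s/: profile 1-2-2 — obeys.
(e) /ð q ɣ/: profile 2-1-2 — violates.

2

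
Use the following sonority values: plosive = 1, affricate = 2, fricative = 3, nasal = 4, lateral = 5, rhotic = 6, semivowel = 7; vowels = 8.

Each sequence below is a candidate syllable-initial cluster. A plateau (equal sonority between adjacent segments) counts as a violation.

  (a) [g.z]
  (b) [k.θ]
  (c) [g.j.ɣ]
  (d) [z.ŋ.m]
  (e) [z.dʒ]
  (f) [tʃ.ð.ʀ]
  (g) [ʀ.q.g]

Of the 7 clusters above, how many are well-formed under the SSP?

(a) 1-3 → obeys
(b) 1-3 → obeys
(c) 1-7-3 → violates
(d) 3-4-4 → violates
(e) 3-2 → violates
(f) 2-3-6 → obeys
(g) 6-1-1 → violates

3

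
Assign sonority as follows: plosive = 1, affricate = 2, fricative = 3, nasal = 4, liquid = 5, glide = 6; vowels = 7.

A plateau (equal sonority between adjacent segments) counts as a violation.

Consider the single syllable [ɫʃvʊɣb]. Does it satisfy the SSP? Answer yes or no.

no

Onset: /ɫ/ is a liquid (sonority 5), /ʃ/ is a fricative (sonority 3), /v/ is a fricative (sonority 3); then the nucleus /ʊ/ (sonority 7).
Onset profile 5-3-3-7 — does not strictly rise throughout.
Coda: /ɣ/ is a fricative (sonority 3), /b/ is a plosive (sonority 1).
Coda profile 7-3-1 — falls from the nucleus.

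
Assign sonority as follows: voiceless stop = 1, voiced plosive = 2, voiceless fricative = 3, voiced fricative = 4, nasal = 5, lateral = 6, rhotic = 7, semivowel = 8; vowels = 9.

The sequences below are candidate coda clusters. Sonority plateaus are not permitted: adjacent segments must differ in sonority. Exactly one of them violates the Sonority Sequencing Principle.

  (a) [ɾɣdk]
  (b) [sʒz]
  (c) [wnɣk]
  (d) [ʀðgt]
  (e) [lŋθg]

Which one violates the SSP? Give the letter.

b

(a) sonority 7-4-2-1: well-formed.
(b) sonority 3-4-4: ill-formed.
(c) sonority 8-5-4-1: well-formed.
(d) sonority 7-4-2-1: well-formed.
(e) sonority 6-5-3-2: well-formed.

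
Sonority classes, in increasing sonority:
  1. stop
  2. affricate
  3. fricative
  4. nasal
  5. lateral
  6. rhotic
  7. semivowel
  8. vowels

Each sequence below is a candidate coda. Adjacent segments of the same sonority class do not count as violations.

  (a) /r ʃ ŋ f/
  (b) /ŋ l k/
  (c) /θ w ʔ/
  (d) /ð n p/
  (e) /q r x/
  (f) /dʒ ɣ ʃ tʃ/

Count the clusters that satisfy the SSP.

0

(a) /r ʃ ŋ f/: profile 6-3-4-3 — violates.
(b) /ŋ l k/: profile 4-5-1 — violates.
(c) /θ w ʔ/: profile 3-7-1 — violates.
(d) /ð n p/: profile 3-4-1 — violates.
(e) /q r x/: profile 1-6-3 — violates.
(f) /dʒ ɣ ʃ tʃ/: profile 2-3-3-2 — violates.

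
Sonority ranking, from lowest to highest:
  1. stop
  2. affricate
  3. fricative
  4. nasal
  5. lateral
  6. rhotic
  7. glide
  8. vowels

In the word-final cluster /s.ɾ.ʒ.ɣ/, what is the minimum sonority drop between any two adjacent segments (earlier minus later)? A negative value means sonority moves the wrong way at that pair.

-3

/s/ — fricative, sonority 3.
/ɾ/ — rhotic, sonority 6.
/ʒ/ — fricative, sonority 3.
/ɣ/ — fricative, sonority 3.
/s/→/ɾ/: change -3.
/ɾ/→/ʒ/: change +3.
/ʒ/→/ɣ/: change +0.
Minimum = -3.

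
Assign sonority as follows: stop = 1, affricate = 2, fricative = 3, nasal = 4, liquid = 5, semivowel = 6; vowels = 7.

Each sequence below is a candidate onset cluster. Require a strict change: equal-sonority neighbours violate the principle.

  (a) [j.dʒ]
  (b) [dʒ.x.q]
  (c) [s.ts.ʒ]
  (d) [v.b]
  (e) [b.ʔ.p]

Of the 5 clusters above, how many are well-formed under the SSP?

(a) [j.dʒ]: profile 6-2 — violates.
(b) [dʒ.x.q]: profile 2-3-1 — violates.
(c) [s.ts.ʒ]: profile 3-2-3 — violates.
(d) [v.b]: profile 3-1 — violates.
(e) [b.ʔ.p]: profile 1-1-1 — violates.

0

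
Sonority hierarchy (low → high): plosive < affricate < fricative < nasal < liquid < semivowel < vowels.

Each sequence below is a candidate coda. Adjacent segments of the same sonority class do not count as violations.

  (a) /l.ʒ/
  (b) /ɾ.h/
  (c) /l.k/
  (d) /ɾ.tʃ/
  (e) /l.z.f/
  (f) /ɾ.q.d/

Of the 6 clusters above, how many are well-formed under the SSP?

6

(a) /l.ʒ/: profile 5-3 — obeys.
(b) /ɾ.h/: profile 5-3 — obeys.
(c) /l.k/: profile 5-1 — obeys.
(d) /ɾ.tʃ/: profile 5-2 — obeys.
(e) /l.z.f/: profile 5-3-3 — obeys.
(f) /ɾ.q.d/: profile 5-1-1 — obeys.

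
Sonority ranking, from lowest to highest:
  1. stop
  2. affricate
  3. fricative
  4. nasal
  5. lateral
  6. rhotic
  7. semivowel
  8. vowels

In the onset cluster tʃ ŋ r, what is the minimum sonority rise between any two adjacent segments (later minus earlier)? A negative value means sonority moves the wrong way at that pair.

2

/tʃ/: affricate = 2.
/ŋ/: nasal = 4.
/r/: rhotic = 6.
/tʃ/→/ŋ/: change +2.
/ŋ/→/r/: change +2.
Minimum = 2.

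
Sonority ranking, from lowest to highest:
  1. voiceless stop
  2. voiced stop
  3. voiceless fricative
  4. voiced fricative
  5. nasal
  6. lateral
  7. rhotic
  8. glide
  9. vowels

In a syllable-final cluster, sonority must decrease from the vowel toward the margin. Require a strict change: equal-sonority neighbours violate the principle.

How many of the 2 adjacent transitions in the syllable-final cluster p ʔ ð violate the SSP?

/p/ is a voiceless stop (sonority 1).
/ʔ/ is a voiceless stop (sonority 1).
/ð/ is a voiced fricative (sonority 4).
/p/→/ʔ/: 1→1 (plateau) — violation.
/ʔ/→/ð/: 1→4 (does not fall) — violation.

2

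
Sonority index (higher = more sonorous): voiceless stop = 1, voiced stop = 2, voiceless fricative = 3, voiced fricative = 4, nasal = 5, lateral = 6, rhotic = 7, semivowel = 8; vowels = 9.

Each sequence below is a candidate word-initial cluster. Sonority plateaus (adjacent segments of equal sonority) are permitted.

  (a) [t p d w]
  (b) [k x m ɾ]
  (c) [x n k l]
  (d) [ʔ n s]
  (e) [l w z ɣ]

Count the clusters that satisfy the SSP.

(a) 1-1-2-8 → obeys
(b) 1-3-5-7 → obeys
(c) 3-5-1-6 → violates
(d) 1-5-3 → violates
(e) 6-8-4-4 → violates

2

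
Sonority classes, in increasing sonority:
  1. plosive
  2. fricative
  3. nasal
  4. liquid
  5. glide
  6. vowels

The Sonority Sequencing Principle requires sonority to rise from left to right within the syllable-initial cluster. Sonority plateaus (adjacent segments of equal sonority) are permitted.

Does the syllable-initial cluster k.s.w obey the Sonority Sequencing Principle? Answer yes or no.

yes

/k/ is a plosive (sonority 1).
/s/ is a fricative (sonority 2).
/w/ is a glide (sonority 5).
The profile 1-2-5 strictly rises, so the syllable-initial cluster satisfies the SSP.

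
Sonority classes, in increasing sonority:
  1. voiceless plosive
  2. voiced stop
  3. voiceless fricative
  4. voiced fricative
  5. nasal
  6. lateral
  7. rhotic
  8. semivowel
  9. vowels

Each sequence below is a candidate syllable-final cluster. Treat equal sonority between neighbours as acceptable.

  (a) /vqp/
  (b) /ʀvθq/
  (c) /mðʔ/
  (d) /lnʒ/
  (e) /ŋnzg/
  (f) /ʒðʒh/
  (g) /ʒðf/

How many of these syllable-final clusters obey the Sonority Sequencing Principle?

7

(a) 4-1-1 → obeys
(b) 7-4-3-1 → obeys
(c) 5-4-1 → obeys
(d) 6-5-4 → obeys
(e) 5-5-4-2 → obeys
(f) 4-4-4-3 → obeys
(g) 4-4-3 → obeys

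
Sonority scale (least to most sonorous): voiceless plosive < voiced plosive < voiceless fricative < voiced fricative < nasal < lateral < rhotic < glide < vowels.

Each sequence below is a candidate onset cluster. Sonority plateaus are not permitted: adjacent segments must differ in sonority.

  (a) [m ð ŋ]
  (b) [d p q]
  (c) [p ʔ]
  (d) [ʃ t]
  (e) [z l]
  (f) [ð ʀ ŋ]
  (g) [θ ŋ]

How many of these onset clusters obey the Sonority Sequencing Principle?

(a) 5-4-5 → violates
(b) 2-1-1 → violates
(c) 1-1 → violates
(d) 3-1 → violates
(e) 4-6 → obeys
(f) 4-7-5 → violates
(g) 3-5 → obeys

2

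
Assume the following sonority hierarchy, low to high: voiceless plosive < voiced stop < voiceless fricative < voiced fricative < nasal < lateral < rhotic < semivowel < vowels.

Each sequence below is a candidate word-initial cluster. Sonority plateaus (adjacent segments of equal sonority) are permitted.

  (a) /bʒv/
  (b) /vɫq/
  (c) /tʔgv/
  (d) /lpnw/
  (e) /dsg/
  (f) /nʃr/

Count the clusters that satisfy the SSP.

(a) /bʒv/: profile 2-4-4 — obeys.
(b) /vɫq/: profile 4-6-1 — violates.
(c) /tʔgv/: profile 1-1-2-4 — obeys.
(d) /lpnw/: profile 6-1-5-8 — violates.
(e) /dsg/: profile 2-3-2 — violates.
(f) /nʃr/: profile 5-3-7 — violates.

2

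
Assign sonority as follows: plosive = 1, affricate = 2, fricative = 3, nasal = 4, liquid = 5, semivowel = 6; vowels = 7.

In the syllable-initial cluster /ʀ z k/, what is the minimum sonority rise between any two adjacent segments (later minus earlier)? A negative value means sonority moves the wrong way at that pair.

-2

/ʀ/ — liquid, sonority 5.
/z/ — fricative, sonority 3.
/k/ — plosive, sonority 1.
/ʀ/→/z/: change -2.
/z/→/k/: change -2.
Minimum = -2.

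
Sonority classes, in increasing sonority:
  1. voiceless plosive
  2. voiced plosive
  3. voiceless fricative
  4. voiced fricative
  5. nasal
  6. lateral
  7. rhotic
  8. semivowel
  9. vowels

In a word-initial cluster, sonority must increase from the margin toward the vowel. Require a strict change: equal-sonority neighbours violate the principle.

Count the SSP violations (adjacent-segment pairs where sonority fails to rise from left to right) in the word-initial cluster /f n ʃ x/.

2

/f/ — voiceless fricative, sonority 3.
/n/ — nasal, sonority 5.
/ʃ/ — voiceless fricative, sonority 3.
/x/ — voiceless fricative, sonority 3.
/f/→/n/: 3→5 (rises) — ok.
/n/→/ʃ/: 5→3 (does not rise) — violation.
/ʃ/→/x/: 3→3 (plateau) — violation.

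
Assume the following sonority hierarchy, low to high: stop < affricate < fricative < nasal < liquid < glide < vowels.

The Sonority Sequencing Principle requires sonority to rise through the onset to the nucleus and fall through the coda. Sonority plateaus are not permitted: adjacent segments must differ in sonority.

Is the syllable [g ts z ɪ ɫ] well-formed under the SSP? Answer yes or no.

yes

Onset: /g/ is a stop (sonority 1), /ts/ is an affricate (sonority 2), /z/ is a fricative (sonority 3); then the nucleus /ɪ/ (sonority 7).
Onset profile 1-2-3-7 — rises to the nucleus.
Coda: /ɫ/ is a liquid (sonority 5).
Coda profile 7-5 — falls from the nucleus.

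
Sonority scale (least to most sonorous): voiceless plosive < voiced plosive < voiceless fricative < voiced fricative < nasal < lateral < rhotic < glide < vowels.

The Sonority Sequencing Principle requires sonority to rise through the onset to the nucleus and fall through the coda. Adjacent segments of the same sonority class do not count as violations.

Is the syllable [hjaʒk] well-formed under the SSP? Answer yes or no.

yes

Onset: /h/ is a voiceless fricative (sonority 3), /j/ is a glide (sonority 8); then the nucleus /a/ (sonority 9).
Onset profile 3-8-9 — rises to the nucleus.
Coda: /ʒ/ is a voiced fricative (sonority 4), /k/ is a voiceless plosive (sonority 1).
Coda profile 9-4-1 — falls from the nucleus.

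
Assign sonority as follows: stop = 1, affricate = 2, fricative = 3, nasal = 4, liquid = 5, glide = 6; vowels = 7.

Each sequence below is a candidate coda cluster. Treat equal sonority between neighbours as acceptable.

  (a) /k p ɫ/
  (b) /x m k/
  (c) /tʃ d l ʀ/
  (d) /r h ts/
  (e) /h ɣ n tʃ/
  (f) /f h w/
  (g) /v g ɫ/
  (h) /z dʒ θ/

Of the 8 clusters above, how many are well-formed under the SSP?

1

(a) /k p ɫ/: profile 1-1-5 — violates.
(b) /x m k/: profile 3-4-1 — violates.
(c) /tʃ d l ʀ/: profile 2-1-5-5 — violates.
(d) /r h ts/: profile 5-3-2 — obeys.
(e) /h ɣ n tʃ/: profile 3-3-4-2 — violates.
(f) /f h w/: profile 3-3-6 — violates.
(g) /v g ɫ/: profile 3-1-5 — violates.
(h) /z dʒ θ/: profile 3-2-3 — violates.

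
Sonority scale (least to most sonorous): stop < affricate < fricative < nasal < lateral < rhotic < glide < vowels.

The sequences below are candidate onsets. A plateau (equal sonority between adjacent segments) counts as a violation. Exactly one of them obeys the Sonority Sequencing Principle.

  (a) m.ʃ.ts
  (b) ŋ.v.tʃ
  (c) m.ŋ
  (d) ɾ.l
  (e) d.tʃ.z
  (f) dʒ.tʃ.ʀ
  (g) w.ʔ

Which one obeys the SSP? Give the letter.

(a) sonority 4-3-2: ill-formed.
(b) sonority 4-3-2: ill-formed.
(c) sonority 4-4: ill-formed.
(d) sonority 6-5: ill-formed.
(e) sonority 1-2-3: well-formed.
(f) sonority 2-2-6: ill-formed.
(g) sonority 7-1: ill-formed.

e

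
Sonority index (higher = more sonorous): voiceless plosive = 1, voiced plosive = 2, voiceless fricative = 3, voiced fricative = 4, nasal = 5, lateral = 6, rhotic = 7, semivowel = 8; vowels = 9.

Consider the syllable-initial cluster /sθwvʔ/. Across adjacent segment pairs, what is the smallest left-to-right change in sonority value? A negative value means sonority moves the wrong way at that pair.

-4

/s/: voiceless fricative = 3.
/θ/: voiceless fricative = 3.
/w/: semivowel = 8.
/v/: voiced fricative = 4.
/ʔ/: voiceless plosive = 1.
/s/→/θ/: change +0.
/θ/→/w/: change +5.
/w/→/v/: change -4.
/v/→/ʔ/: change -3.
Minimum = -4.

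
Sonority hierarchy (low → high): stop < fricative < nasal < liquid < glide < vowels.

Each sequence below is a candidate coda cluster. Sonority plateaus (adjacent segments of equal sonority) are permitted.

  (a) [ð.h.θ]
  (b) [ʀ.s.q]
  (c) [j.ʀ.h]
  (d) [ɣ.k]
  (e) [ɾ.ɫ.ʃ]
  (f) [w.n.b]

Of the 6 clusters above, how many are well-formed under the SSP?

(a) [ð.h.θ]: profile 2-2-2 — obeys.
(b) [ʀ.s.q]: profile 4-2-1 — obeys.
(c) [j.ʀ.h]: profile 5-4-2 — obeys.
(d) [ɣ.k]: profile 2-1 — obeys.
(e) [ɾ.ɫ.ʃ]: profile 4-4-2 — obeys.
(f) [w.n.b]: profile 5-3-1 — obeys.

6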